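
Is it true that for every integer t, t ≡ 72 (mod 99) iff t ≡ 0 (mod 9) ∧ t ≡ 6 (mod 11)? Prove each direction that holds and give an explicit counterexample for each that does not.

Both directions hold; the statement is true.

(⇒) Suppose t ≡ 72 (mod 99); write t = 99j + 72. Since 9 ∣ 99, reducing mod 9 gives t ≡ 72 ≡ 0 (mod 9); since 11 ∣ 99, reducing mod 11 gives t ≡ 72 ≡ 6 (mod 11).

(⇐) Conversely, if t ≡ 0 (mod 9) and t ≡ 6 (mod 11), then by the Chinese remainder theorem t ≡ 72 (mod 99). This is exactly t ≡ 72 (mod 99).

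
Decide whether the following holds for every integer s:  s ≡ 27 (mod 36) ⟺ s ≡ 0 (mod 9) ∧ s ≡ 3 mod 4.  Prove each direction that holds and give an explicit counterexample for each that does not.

Forward direction. Suppose s ≡ 27 (mod 36); write s = 36j + 27. Since 9 ∣ 36, reducing mod 9 gives s ≡ 27 ≡ 0 (mod 9); since 4 ∣ 36, reducing mod 4 gives s ≡ 27 ≡ 3 (mod 4).

Converse. If s ≡ 0 (mod 9) and s ≡ 3 (mod 4), then by the Chinese remainder theorem s ≡ 27 (mod 36). This is exactly s ≡ 27 (mod 36).

Both directions hold.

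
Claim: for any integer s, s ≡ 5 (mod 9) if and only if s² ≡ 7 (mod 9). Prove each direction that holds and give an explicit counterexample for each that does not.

[⇐] This fails: take s = 4. Then 4² = 16 ≡ 7 (mod 9), yet 4 ≡ 4 (mod 9), not 5.

[⇒] Suppose s ≡ 5 (mod 9). Write s = 9j + 5. Then (9j + 5)² = 81j² + 90j + 25 = 9(9j² + 10j + 2) + 7, so s² ≡ 7 (mod 9).

The forward direction holds; the converse fails.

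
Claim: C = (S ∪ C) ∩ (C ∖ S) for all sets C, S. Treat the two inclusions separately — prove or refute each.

Only the reverse inclusion holds.

(⟹) This inclusion fails. Take C = {1}, S = {1}; then 1 ∈ C but 1 ∉ (S ∪ C) ∩ (C ∖ S).

(⟸) Let x ∈ (S ∪ C) ∩ (C ∖ S). Then x ∈ C and x ∉ S, from which x ∈ C.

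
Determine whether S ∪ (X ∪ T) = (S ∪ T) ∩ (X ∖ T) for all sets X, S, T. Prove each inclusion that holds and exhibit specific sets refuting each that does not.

(⊆) This inclusion fails. Take X = {1}, S = ∅, T = ∅; then 1 ∈ S ∪ (X ∪ T) but 1 ∉ (S ∪ T) ∩ (X ∖ T).

(⊇) Let x ∈ (S ∪ T) ∩ (X ∖ T). Then x ∈ X ∩ S and x ∉ T, from which x ∈ S ∪ (X ∪ T).

Only the reverse inclusion holds.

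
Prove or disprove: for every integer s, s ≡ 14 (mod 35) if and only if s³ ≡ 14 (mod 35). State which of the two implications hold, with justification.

(⟸) Suppose s³ ≡ 14 (mod 35). The only residue r in {0, …, 34} with r³ ≡ 14 (mod 35) is r = 14, so s ≡ 14 (mod 35).

(⟹) Suppose s ≡ 14 (mod 35). Write s = 35j + 14. Then (35j + 14)³ = 42875j³ + 51450j² + 20580j + 2744 = 35(1225j³ + 1470j² + 588j + 78) + 14, so s³ ≡ 14 (mod 35).

Both directions hold; the statement is true.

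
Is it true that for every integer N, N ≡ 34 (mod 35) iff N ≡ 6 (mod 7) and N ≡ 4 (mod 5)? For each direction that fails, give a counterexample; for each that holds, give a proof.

Both directions hold; the statement is true.

Converse. If N ≡ 6 (mod 7) and N ≡ 4 (mod 5), then by the Chinese remainder theorem N ≡ 34 (mod 35). This is exactly N ≡ 34 (mod 35).

Forward direction. Suppose N ≡ 34 (mod 35); write N = 35j + 34. Since 7 ∣ 35, reducing mod 7 gives N ≡ 34 ≡ 6 (mod 7); since 5 ∣ 35, reducing mod 5 gives N ≡ 34 ≡ 4 (mod 5).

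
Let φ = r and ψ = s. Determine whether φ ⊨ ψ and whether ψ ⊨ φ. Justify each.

(⇒) fails and (⇐) fails.

(⇒) This fails. Under r = T, s = F, the left side is true but the right side is false.

(⇐) This fails. Under r = F, s = T, the left side is false but the right side is true.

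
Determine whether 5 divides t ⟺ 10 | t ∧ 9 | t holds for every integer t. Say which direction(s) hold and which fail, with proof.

Not equivalent: only (⇐) holds.

Forward direction. This fails: take t = 5. Certainly 5 ∣ 5, but 10 ∤ 5.

Converse. Suppose 10 ∣ t and 9 ∣ t. Any common multiple of 10 and 9 is a multiple of their lcm; here gcd(10, 9) = 1, so lcm(10, 9) = 10·9 = 90, so 90 ∣ t. Since 5 ∣ 90, it follows that 5 ∣ t.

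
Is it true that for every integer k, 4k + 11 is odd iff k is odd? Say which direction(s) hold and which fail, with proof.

(⇒) This fails: take k = 4. Then 4k + 11 = 27, which is odd, yet k = 4 is even, not odd.

(⇐) Suppose k is odd. Since 4 is even, 4k is even for every k, so 4k + 11 has the same parity as 11, which is odd. Hence 4k + 11 is odd.

The forward direction fails; the converse holds.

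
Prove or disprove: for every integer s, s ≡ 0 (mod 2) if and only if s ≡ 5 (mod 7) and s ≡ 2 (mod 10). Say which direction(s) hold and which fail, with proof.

Not equivalent: only (⇐) holds.

Forward direction. This fails: s = 0 gives 0 ≡ 0 (mod 2) but 0 ≡ 0 (mod 7), so the conjunction on the right does not hold.

Converse. If s ≡ 5 (mod 7) and s ≡ 2 (mod 10), then by the Chinese remainder theorem s ≡ 12 (mod 70). Since 12 ≡ 0 (mod 2) and 2 ∣ 70, we get s ≡ 0 (mod 2).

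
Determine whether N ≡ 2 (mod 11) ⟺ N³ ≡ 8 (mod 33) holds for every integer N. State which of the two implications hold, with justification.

(⇒) fails; (⇐) holds.

(⟹) This fails: take N = 13. Then 13 ≡ 2 (mod 11), but 13³ = 2197 ≡ 19 (mod 33), not 8.

(⟸) Conversely, the residues r modulo 33 with r³ ≡ 8 (mod 33) are exactly {2}, and each is ≡ 2 (mod 11).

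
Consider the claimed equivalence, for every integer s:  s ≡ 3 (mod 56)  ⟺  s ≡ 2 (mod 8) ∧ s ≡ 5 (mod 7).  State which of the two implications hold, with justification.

(⇒) fails and (⇐) fails.

(⇒) This fails: s = 3 gives 3 ≡ 3 (mod 56) but 3 ≡ 3 (mod 8), so the conjunction on the right does not hold.

(⇐) This fails: s = 26 satisfies both congruences on the right (26 ≡ 2 mod 8 and 26 ≡ 5 mod 7) yet 26 ≡ 26 (mod 56), not 3.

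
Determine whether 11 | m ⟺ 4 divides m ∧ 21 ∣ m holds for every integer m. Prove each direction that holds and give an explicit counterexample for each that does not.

(⇒) This fails: take m = 11. Certainly 11 ∣ 11, but 4 ∤ 11.

(⇐) This fails: take m = 84. Both 4 ∣ 84 and 21 ∣ 84, yet 84 is not a multiple of 11 (since 84 = 7·11 + 7), so 11 ∤ 84.

Neither implication holds.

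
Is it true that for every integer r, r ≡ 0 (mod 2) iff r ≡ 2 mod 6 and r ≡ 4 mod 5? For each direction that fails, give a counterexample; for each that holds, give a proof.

Only the reverse direction holds.

(→) This fails: r = 0 gives 0 ≡ 0 (mod 2) but 0 ≡ 0 (mod 6), so the conjunction on the right does not hold.

(←) Conversely, if r ≡ 2 (mod 6) and r ≡ 4 (mod 5), then by the Chinese remainder theorem r ≡ 14 (mod 30). Since 14 ≡ 0 (mod 2) and 2 ∣ 30, we get r ≡ 0 (mod 2).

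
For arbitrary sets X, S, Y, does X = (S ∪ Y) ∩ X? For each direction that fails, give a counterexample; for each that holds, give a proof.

(⊇) Let x ∈ (S ∪ Y) ∩ X. Then either x ∈ X ∩ S and x ∉ Y; or x ∈ X ∩ Y and x ∉ S; or x ∈ X ∩ S ∩ Y. In each case x ∈ X, so (S ∪ Y) ∩ X ⊆ X.

(⊆) This inclusion fails. Take X = {1}, S = ∅, Y = ∅; then 1 ∈ X but 1 ∉ (S ∪ Y) ∩ X.

(⊆) fails; (⊇) holds.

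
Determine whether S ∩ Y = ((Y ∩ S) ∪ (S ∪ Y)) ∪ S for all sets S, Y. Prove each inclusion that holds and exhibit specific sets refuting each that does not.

The sets are not equal: only the forward inclusion holds.

Forward inclusion. Let x ∈ S ∩ Y. Then x ∈ S ∩ Y, from which x ∈ ((Y ∩ S) ∪ (S ∪ Y)) ∪ S.

Reverse inclusion. This inclusion fails. Take S = {1}, Y = ∅; then 1 ∈ ((Y ∩ S) ∪ (S ∪ Y)) ∪ S but 1 ∉ S ∩ Y.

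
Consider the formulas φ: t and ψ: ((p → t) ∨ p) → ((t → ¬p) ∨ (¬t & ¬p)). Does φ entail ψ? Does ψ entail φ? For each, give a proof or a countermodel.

Neither direction holds.

Forward direction. This fails. Under t = T, p = T, the left side is true but the right side is false.

Converse. This fails. Under t = F, p = F, the left side is false but the right side is true.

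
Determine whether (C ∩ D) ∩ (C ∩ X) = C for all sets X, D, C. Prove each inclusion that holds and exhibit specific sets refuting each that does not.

Only the forward inclusion holds.

(⟸) This inclusion fails. Take X = ∅, D = ∅, C = {1}; then 1 ∈ C but 1 ∉ (C ∩ D) ∩ (C ∩ X).

(⟹) Let x ∈ (C ∩ D) ∩ (C ∩ X). Then x ∈ X ∩ D ∩ C, from which x ∈ C.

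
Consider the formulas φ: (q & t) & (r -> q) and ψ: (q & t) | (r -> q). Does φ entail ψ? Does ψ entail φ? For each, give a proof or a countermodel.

Only the forward implication holds.

(⟹) Assume the antecedent. If t is true, the antecedent forces (t = T, r = F, q = T) or (t = T, r = T, q = T), and (q & t) | (r -> q) holds there. If t is false, the antecedent cannot hold. Either way (q & t) | (r -> q) holds.

(⟸) This fails. Under t = F, r = F, q = F, the left side is false but the right side is true.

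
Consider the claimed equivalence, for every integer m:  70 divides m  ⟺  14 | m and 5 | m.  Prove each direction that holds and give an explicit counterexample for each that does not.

Forward direction. If 70 ∣ m, write m = 70q. Since 70 = 5·14, m = 14·(5q), so 14 ∣ m; and since 70 = 14·5, m = 5·(14q), so 5 ∣ m.

Converse. Suppose 14 ∣ m and 5 ∣ m. Any common multiple of 14 and 5 is a multiple of their lcm; here gcd(14, 5) = 1, so lcm(14, 5) = 14·5 = 70, so 70 ∣ m.

Both directions hold.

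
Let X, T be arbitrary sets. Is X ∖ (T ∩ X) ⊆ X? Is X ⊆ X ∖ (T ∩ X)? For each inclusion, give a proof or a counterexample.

(⟹) Let x ∈ X ∖ (T ∩ X). Then x ∈ X and x ∉ T, from which x ∈ X.

(⟸) This inclusion fails. Take X = {1}, T = {1}; then 1 ∈ X but 1 ∉ X ∖ (T ∩ X).

The sets are not equal: only the forward inclusion holds.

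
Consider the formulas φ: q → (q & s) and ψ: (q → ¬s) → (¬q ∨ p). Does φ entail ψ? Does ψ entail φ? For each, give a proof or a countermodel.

(←) This fails. Under s = F, q = T, p = T, the left side is false but the right side is true.

(→) Assume the antecedent. If s is true, (q → ¬s) → (¬q ∨ p) reduces to true regardless of the other variables. If s is false, the antecedent forces (s = F, q = F, p = F) or (s = F, q = F, p = T), and (q → ¬s) → (¬q ∨ p) holds there. Either way (q → ¬s) → (¬q ∨ p) holds.

(⇒) holds; (⇐) fails.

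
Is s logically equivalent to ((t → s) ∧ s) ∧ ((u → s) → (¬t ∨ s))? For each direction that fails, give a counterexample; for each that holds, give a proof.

(→) Assume the antecedent. If s is true, the consequent reduces to true regardless of the other variables. If s is false, the antecedent cannot hold. Either way the consequent holds.

(←) Assume the antecedent. If s is true, s reduces to true regardless of the other variables. If s is false, the antecedent cannot hold. Either way s holds.

Both directions hold.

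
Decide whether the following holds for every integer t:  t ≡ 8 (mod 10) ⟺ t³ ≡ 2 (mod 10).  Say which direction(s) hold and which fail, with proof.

Forward direction. Suppose t ≡ 8 (mod 10). Write t = 10j + 8. Then (10j + 8)³ = 1000j³ + 2400j² + 1920j + 512 = 10(100j³ + 240j² + 192j + 51) + 2, so t³ ≡ 2 (mod 10).

Converse. Suppose t³ ≡ 2 (mod 10). The only residue r in {0, …, 9} with r³ ≡ 2 (mod 10) is r = 8, so t ≡ 8 (mod 10).

Both directions hold.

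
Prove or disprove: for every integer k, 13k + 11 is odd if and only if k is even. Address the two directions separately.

Equivalent; both directions hold.

[⇒] Suppose 13k + 11 is odd. Since 13 is odd, 13k and k have the same parity, so 13k + 11 ≡ k + 11 (mod 2). As 11 is odd, 13k + 11 is odd exactly when k is even. Thus k is even.

[⇐] Conversely, suppose k is even; write k = 2j. Then 13k + 11 = 13·(2j) + 11 = 2·13j + 11, which is odd.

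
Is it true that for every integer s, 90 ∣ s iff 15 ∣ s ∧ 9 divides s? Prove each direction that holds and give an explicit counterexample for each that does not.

The forward direction holds; the converse fails.

Forward direction. If 90 ∣ s, write s = 90q. Since 90 = 6·15, s = 15·(6q), so 15 ∣ s; and since 90 = 10·9, s = 9·(10q), so 9 ∣ s.

Converse. This fails: take s = 45. Both 15 ∣ 45 and 9 ∣ 45, yet 45 is not a multiple of 90 (since 45 = 0·90 + 45), so 90 ∤ 45.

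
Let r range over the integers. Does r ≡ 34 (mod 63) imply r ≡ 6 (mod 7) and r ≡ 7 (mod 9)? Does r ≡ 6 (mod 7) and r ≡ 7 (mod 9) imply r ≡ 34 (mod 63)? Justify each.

The biconditional holds.

(→) Suppose r ≡ 34 (mod 63); write r = 63j + 34. Since 7 ∣ 63, reducing mod 7 gives r ≡ 34 ≡ 6 (mod 7); since 9 ∣ 63, reducing mod 9 gives r ≡ 34 ≡ 7 (mod 9).

(←) Conversely, if r ≡ 6 (mod 7) and r ≡ 7 (mod 9), then by the Chinese remainder theorem r ≡ 34 (mod 63). This is exactly r ≡ 34 (mod 63).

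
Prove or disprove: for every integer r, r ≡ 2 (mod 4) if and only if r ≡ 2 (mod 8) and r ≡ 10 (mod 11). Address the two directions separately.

Only the converse holds.

(⟹) This fails: r = 2 gives 2 ≡ 2 (mod 4) but 2 ≡ 2 (mod 11), so the conjunction on the right does not hold.

(⟸) Conversely, if r ≡ 2 (mod 8) and r ≡ 10 (mod 11), then by the Chinese remainder theorem r ≡ 10 (mod 88). Since 10 ≡ 2 (mod 4) and 4 ∣ 88, we get r ≡ 2 (mod 4).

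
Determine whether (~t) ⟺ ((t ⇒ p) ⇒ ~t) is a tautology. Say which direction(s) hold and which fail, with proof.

(⟹) Assume the antecedent. If t is true, the antecedent cannot hold. If t is false, (t ⇒ p) ⇒ ~t reduces to true regardless of the other variables. Either way (t ⇒ p) ⇒ ~t holds.

(⟸) This fails. Under t = T, p = F, the left side is false but the right side is true.

The forward direction holds; the converse fails.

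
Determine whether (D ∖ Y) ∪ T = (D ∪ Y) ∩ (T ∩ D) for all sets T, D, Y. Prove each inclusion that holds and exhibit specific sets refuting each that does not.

(⊇) Let x ∈ (D ∪ Y) ∩ (T ∩ D). Then either x ∈ T ∩ D and x ∉ Y; or x ∈ T ∩ D ∩ Y. In each case x ∈ (D ∖ Y) ∪ T, so (D ∪ Y) ∩ (T ∩ D) ⊆ (D ∖ Y) ∪ T.

(⊆) This inclusion fails. Take T = {1}, D = ∅, Y = ∅; then 1 ∈ (D ∖ Y) ∪ T but 1 ∉ (D ∪ Y) ∩ (T ∩ D).

(⊆) fails; (⊇) holds.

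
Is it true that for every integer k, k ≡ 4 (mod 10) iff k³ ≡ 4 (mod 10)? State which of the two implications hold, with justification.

(⟹) Suppose k ≡ 4 (mod 10). Write k = 10j + 4. Then (10j + 4)³ = 1000j³ + 1200j² + 480j + 64 = 10(100j³ + 120j² + 48j + 6) + 4, so k³ ≡ 4 (mod 10).

(⟸) For the converse, argue contrapositively. If k ≢ 4 (mod 10), then k is congruent to one of 0, 1, 2, 3, 5, 6, 7, 8, 9 modulo 10, and these give k³ ≡ 0, 1, 8, 7, 5, 6, 3, 2, 9 respectively — never 4.

The biconditional holds.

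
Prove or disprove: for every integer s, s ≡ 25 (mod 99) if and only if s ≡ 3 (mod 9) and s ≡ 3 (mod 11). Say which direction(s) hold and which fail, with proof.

(⟹) This fails: s = 25 gives 25 ≡ 25 (mod 99) but 25 ≡ 7 (mod 9), so the conjunction on the right does not hold.

(⟸) This fails: s = 3 satisfies both congruences on the right (3 ≡ 3 mod 9 and 3 ≡ 3 mod 11) yet 3 ≡ 3 (mod 99), not 25.

(⇒) fails and (⇐) fails.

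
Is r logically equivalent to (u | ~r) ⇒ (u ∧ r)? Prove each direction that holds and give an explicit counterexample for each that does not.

(⟹) Assume the antecedent. If r is true, (u | ~r) ⇒ (u ∧ r) reduces to true regardless of the other variables. If r is false, the antecedent cannot hold. Either way (u | ~r) ⇒ (u ∧ r) holds.

(⟸) Assume the antecedent. If r is true, r reduces to true regardless of the other variables. If r is false, the antecedent cannot hold. Either way r holds.

Both directions hold; the statement is true.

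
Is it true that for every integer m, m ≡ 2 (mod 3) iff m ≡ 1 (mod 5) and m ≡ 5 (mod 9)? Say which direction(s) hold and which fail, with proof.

(⟹) This fails: m = 32 gives 32 ≡ 2 (mod 3) but 32 ≡ 2 (mod 5), so the conjunction on the right does not hold.

(⟸) Conversely, if m ≡ 1 (mod 5) and m ≡ 5 (mod 9), then by the Chinese remainder theorem m ≡ 41 (mod 45). Since 41 ≡ 2 (mod 3) and 3 ∣ 45, we get m ≡ 2 (mod 3).

Only the converse holds.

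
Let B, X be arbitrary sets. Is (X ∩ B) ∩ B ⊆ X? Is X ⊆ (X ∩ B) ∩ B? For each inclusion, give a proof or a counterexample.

(⊆) Let x ∈ (X ∩ B) ∩ B. Then x ∈ B ∩ X, from which x ∈ X.

(⊇) This inclusion fails. Take B = ∅, X = {1}; then 1 ∈ X but 1 ∉ (X ∩ B) ∩ B.

(⊆) holds; (⊇) fails.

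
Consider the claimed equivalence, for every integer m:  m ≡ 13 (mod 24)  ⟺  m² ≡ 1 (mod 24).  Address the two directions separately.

(⇒) Suppose m ≡ 13 (mod 24). Write m = 24j + 13. Then (24j + 13)² = 576j² + 624j + 169 = 24(24j² + 26j + 7) + 1, so m² ≡ 1 (mod 24).

(⇐) This fails: take m = 1. Then 1² = 1 ≡ 1 (mod 24), yet 1 ≡ 1 (mod 24), not 13.

The forward direction holds; the converse fails.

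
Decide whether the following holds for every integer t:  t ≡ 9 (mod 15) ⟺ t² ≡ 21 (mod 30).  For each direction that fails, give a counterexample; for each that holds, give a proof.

[⇒] This fails: take t = 24. Then 24 ≡ 9 (mod 15), but 24² = 576 ≡ 6 (mod 30), not 21.

[⇐] This fails: take t = 21. Then 21² = 441 ≡ 21 (mod 30), yet 21 ≡ 6 (mod 15), not 9.

Neither implication holds.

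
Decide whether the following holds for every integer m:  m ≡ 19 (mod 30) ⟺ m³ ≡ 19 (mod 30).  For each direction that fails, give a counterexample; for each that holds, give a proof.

(→) Suppose m ≡ 19 (mod 30). Write m = 30j + 19. Then (30j + 19)³ = 27000j³ + 51300j² + 32490j + 6859 = 30(900j³ + 1710j² + 1083j + 228) + 19, so m³ ≡ 19 (mod 30).

(←) Conversely, suppose m³ ≡ 19 (mod 30). The only residue r in {0, …, 29} with r³ ≡ 19 (mod 30) is r = 19, so m ≡ 19 (mod 30).

The biconditional holds.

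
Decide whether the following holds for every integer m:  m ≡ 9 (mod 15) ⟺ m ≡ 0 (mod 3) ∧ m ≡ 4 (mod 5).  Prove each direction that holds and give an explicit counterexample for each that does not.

Both implications hold.

[⇐] If m ≡ 0 (mod 3) and m ≡ 4 (mod 5), then by the Chinese remainder theorem m ≡ 9 (mod 15). This is exactly m ≡ 9 (mod 15).

[⇒] Suppose m ≡ 9 (mod 15); write m = 15j + 9. Since 3 ∣ 15, reducing mod 3 gives m ≡ 9 ≡ 0 (mod 3); since 5 ∣ 15, reducing mod 5 gives m ≡ 9 ≡ 4 (mod 5).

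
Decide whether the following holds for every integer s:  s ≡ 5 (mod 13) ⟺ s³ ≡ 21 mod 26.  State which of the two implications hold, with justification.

Both directions fail.

(⇒) This fails: take s = 18. Then 18 ≡ 5 (mod 13), but 18³ = 5832 ≡ 8 (mod 26), not 21.

(⇐) This fails: take s = 15. Then 15³ = 3375 ≡ 21 (mod 26), yet 15 ≡ 2 (mod 13), not 5.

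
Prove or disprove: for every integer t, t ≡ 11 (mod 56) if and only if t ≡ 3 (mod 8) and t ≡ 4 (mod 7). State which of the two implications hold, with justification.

Both implications hold.

(←) If t ≡ 3 (mod 8) and t ≡ 4 (mod 7), then by the Chinese remainder theorem t ≡ 11 (mod 56). This is exactly t ≡ 11 (mod 56).

(→) Suppose t ≡ 11 (mod 56); write t = 56j + 11. Since 8 ∣ 56, reducing mod 8 gives t ≡ 11 ≡ 3 (mod 8); since 7 ∣ 56, reducing mod 7 gives t ≡ 11 ≡ 4 (mod 7).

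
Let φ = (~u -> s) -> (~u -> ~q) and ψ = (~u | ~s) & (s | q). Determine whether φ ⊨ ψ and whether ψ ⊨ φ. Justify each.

Forward direction. This fails. Under u = F, q = F, s = F, the left side is true but the right side is false.

Converse. This fails. Under u = F, q = T, s = T, the left side is false but the right side is true.

Neither direction holds.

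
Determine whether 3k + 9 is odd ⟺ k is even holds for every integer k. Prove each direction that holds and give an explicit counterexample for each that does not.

(⇐) Suppose k is even; write k = 2j. Then 3k + 9 = 3·(2j) + 9 = 2·3j + 9, which is odd.

(⇒) Suppose 3k + 9 is odd. Since 3 is odd, 3k and k have the same parity, so 3k + 9 ≡ k + 9 (mod 2). As 9 is odd, 3k + 9 is odd exactly when k is even. Thus k is even.

Both directions hold.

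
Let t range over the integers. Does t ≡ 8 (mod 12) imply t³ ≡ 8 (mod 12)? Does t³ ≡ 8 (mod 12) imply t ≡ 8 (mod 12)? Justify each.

Forward direction. Suppose t ≡ 8 (mod 12). Write t = 12j + 8. Then (12j + 8)³ = 1728j³ + 3456j² + 2304j + 512 = 12(144j³ + 288j² + 192j + 42) + 8, so t³ ≡ 8 (mod 12).

Converse. This fails: take t = 2. Then 2³ = 8 ≡ 8 (mod 12), yet 2 ≡ 2 (mod 12), not 8.

The forward direction holds; the converse fails.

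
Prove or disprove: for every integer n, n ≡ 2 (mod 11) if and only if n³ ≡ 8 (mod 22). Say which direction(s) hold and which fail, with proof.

(→) This fails: take n = 13. Then 13 ≡ 2 (mod 11), but 13³ = 2197 ≡ 19 (mod 22), not 8.

(←) Conversely, the residues r modulo 22 with r³ ≡ 8 (mod 22) are exactly {2}, and each is ≡ 2 (mod 11).

Only the reverse direction holds.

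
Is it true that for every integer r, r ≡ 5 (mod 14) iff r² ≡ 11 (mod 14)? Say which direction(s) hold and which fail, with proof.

Only the forward implication holds.

(⇒) Suppose r ≡ 5 (mod 14). Write r = 14j + 5. Then (14j + 5)² = 196j² + 140j + 25 = 14(14j² + 10j + 1) + 11, so r² ≡ 11 (mod 14).

(⇐) This fails: take r = 9. Then 9² = 81 ≡ 11 (mod 14), yet 9 ≡ 9 (mod 14), not 5.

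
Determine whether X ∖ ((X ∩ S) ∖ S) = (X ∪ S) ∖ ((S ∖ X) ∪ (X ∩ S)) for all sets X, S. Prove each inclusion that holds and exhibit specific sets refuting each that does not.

(⊇) Let x ∈ (X ∪ S) ∖ ((S ∖ X) ∪ (X ∩ S)). Then x ∈ X and x ∉ S, from which x ∈ X ∖ ((X ∩ S) ∖ S).

(⊆) This inclusion fails. Take X = {1}, S = {1}; then 1 ∈ X ∖ ((X ∩ S) ∖ S) but 1 ∉ (X ∪ S) ∖ ((S ∖ X) ∪ (X ∩ S)).

The sets are not equal: only the reverse inclusion holds.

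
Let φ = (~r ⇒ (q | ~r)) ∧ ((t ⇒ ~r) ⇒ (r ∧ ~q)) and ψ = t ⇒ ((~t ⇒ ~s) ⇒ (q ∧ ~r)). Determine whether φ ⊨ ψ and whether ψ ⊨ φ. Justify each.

Forward direction. This fails. Under s = F, q = F, r = T, t = T, the left side is true but the right side is false.

Converse. This fails. Under s = F, q = F, r = F, t = F, the left side is false but the right side is true.

Neither direction holds.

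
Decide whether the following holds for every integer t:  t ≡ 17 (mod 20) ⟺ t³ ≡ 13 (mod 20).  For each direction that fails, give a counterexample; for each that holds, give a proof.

(⟹) Suppose t ≡ 17 (mod 20). Write t = 20j + 17. Then (20j + 17)³ = 8000j³ + 20400j² + 17340j + 4913 = 20(400j³ + 1020j² + 867j + 245) + 13, so t³ ≡ 13 (mod 20).

(⟸) Conversely, suppose t³ ≡ 13 (mod 20). The only residue r in {0, …, 19} with r³ ≡ 13 (mod 20) is r = 17, so t ≡ 17 (mod 20).

Both directions hold; the statement is true.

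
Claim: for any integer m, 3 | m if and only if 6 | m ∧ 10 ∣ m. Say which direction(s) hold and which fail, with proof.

Forward direction. This fails: take m = 3. Certainly 3 ∣ 3, but 6 ∤ 3.

Converse. Suppose 6 ∣ m and 10 ∣ m. Any common multiple of 6 and 10 is a multiple of their lcm; here lcm(6, 10) = 6·10/gcd(6, 10) = 60/2 = 30, so 30 ∣ m. Since 3 ∣ 30, it follows that 3 ∣ m.

Not equivalent: only (⇐) holds.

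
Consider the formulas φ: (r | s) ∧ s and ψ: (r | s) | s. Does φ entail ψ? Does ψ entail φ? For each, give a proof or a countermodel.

(→) Assume the antecedent. If r is true, (r | s) | s reduces to true regardless of the other variables. If r is false, the antecedent forces (r = F, s = T), and (r | s) | s holds there. Either way (r | s) | s holds.

(←) This fails. Under r = T, s = F, the left side is false but the right side is true.

Not equivalent: only (⇒) holds.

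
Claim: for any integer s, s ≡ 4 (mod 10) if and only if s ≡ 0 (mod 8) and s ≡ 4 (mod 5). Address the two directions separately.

Only the reverse direction holds.

Forward direction. This fails: s = 34 gives 34 ≡ 4 (mod 10) but 34 ≡ 2 (mod 8), so the conjunction on the right does not hold.

Converse. If s ≡ 0 (mod 8) and s ≡ 4 (mod 5), then by the Chinese remainder theorem s ≡ 24 (mod 40). Since 24 ≡ 4 (mod 10) and 10 ∣ 40, we get s ≡ 4 (mod 10).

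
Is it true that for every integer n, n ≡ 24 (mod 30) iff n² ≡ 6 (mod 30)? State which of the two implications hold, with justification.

[⇒] Suppose n ≡ 24 (mod 30). Write n = 30j + 24. Then (30j + 24)² = 900j² + 1440j + 576 = 30(30j² + 48j + 19) + 6, so n² ≡ 6 (mod 30).

[⇐] This fails: take n = 6. Then 6² = 36 ≡ 6 (mod 30), yet 6 ≡ 6 (mod 30), not 24.

(⇒) holds; (⇐) fails.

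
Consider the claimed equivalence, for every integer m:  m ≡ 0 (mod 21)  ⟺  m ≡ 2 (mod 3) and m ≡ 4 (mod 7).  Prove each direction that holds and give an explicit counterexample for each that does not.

Forward direction. This fails: m = 0 gives 0 ≡ 0 (mod 21) but 0 ≡ 0 (mod 3), so the conjunction on the right does not hold.

Converse. This fails: m = 11 satisfies both congruences on the right (11 ≡ 2 mod 3 and 11 ≡ 4 mod 7) yet 11 ≡ 11 (mod 21), not 0.

Neither direction holds.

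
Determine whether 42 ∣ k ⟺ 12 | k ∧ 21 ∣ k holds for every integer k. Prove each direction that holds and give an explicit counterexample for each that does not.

[⇒] This fails: take k = 42. Certainly 42 ∣ 42, but 12 ∤ 42.

[⇐] Suppose 12 ∣ k and 21 ∣ k. Any common multiple of 12 and 21 is a multiple of their lcm; here lcm(12, 21) = 12·21/gcd(12, 21) = 252/3 = 84, so 84 ∣ k. Since 42 ∣ 84, it follows that 42 ∣ k.

(⇒) fails; (⇐) holds.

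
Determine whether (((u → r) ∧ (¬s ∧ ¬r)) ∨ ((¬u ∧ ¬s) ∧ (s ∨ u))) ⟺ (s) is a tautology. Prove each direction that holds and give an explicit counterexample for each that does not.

Forward direction. This fails. Under s = F, u = F, r = F, the left side is true but the right side is false.

Converse. This fails. Under s = T, u = F, r = F, the left side is false but the right side is true.

Neither direction holds.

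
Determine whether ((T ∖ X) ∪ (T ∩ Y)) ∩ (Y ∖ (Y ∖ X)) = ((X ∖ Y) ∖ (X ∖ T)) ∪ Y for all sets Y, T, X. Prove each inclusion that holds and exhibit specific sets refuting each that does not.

(⊆) holds; (⊇) fails.

(⊇) This inclusion fails. Take Y = {1}, T = ∅, X = ∅; then 1 ∈ ((X ∖ Y) ∖ (X ∖ T)) ∪ Y but 1 ∉ ((T ∖ X) ∪ (T ∩ Y)) ∩ (Y ∖ (Y ∖ X)).

(⊆) Let x ∈ ((T ∖ X) ∪ (T ∩ Y)) ∩ (Y ∖ (Y ∖ X)). Then x ∈ Y ∩ T ∩ X, from which x ∈ ((X ∖ Y) ∖ (X ∖ T)) ∪ Y.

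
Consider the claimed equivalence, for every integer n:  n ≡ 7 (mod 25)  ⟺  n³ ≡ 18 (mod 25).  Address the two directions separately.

Both implications hold.

[⇒] Suppose n ≡ 7 (mod 25). Write n = 25j + 7. Then (25j + 7)³ = 15625j³ + 13125j² + 3675j + 343 = 25(625j³ + 525j² + 147j + 13) + 18, so n³ ≡ 18 (mod 25).

[⇐] Conversely, suppose n³ ≡ 18 (mod 25). The only residue r in {0, …, 24} with r³ ≡ 18 (mod 25) is r = 7, so n ≡ 7 (mod 25).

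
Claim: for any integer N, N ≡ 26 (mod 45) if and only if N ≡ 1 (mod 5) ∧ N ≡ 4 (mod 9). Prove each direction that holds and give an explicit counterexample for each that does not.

Neither direction holds.

(⇒) This fails: N = 26 gives 26 ≡ 26 (mod 45) but 26 ≡ 8 (mod 9), so the conjunction on the right does not hold.

(⇐) This fails: N = 31 satisfies both congruences on the right (31 ≡ 1 mod 5 and 31 ≡ 4 mod 9) yet 31 ≡ 31 (mod 45), not 26.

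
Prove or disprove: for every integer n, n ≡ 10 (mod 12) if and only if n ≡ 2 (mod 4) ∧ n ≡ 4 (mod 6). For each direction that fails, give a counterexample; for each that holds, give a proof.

Both implications hold.

(→) Suppose n ≡ 10 (mod 12); write n = 12j + 10. Since 4 ∣ 12, reducing mod 4 gives n ≡ 10 ≡ 2 (mod 4); since 6 ∣ 12, reducing mod 6 gives n ≡ 10 ≡ 4 (mod 6).

(←) Conversely, if n ≡ 2 (mod 4) and n ≡ 4 (mod 6), then by the Chinese remainder theorem n ≡ 10 (mod 12). This is exactly n ≡ 10 (mod 12).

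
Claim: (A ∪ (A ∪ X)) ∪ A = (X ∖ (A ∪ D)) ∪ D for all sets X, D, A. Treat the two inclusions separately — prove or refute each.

Both inclusions fail.

(⊆) This inclusion fails. Take X = ∅, D = ∅, A = {1}; then 1 ∈ (A ∪ (A ∪ X)) ∪ A but 1 ∉ (X ∖ (A ∪ D)) ∪ D.

(⊇) This inclusion fails. Take X = ∅, D = {1}, A = ∅; then 1 ∈ (X ∖ (A ∪ D)) ∪ D but 1 ∉ (A ∪ (A ∪ X)) ∪ A.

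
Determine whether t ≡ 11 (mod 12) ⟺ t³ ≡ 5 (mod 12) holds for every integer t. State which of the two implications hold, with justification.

(⇒) This fails: take t = 11. Then 11 ≡ 11 (mod 12), but 11³ = 1331 ≡ 11 (mod 12), not 5.

(⇐) This fails: take t = 5. Then 5³ = 125 ≡ 5 (mod 12), yet 5 ≡ 5 (mod 12), not 11.

(⇒) fails and (⇐) fails.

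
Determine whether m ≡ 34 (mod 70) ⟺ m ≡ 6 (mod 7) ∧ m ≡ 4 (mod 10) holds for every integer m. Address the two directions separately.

Both directions hold; the statement is true.

Forward direction. Suppose m ≡ 34 (mod 70); write m = 70j + 34. Since 7 ∣ 70, reducing mod 7 gives m ≡ 34 ≡ 6 (mod 7); since 10 ∣ 70, reducing mod 10 gives m ≡ 34 ≡ 4 (mod 10).

Converse. If m ≡ 6 (mod 7) and m ≡ 4 (mod 10), then by the Chinese remainder theorem m ≡ 34 (mod 70). This is exactly m ≡ 34 (mod 70).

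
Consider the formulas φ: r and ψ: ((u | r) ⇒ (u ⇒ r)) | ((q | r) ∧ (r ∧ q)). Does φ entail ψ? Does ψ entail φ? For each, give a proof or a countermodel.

Forward direction. Assume the antecedent. If q is true, the antecedent forces (q = T, u = F, r = T) or (q = T, u = T, r = T), and the consequent holds there. If q is false, the antecedent forces (q = F, u = F, r = T) or (q = F, u = T, r = T), and the consequent holds there. Either way the consequent holds.

Converse. This fails. Under q = F, u = F, r = F, the left side is false but the right side is true.

The forward direction holds; the converse fails.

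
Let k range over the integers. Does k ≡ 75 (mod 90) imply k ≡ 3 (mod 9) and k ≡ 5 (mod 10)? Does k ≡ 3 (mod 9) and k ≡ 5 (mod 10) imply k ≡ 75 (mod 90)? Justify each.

Both directions hold; the statement is true.

(⇒) Suppose k ≡ 75 (mod 90); write k = 90j + 75. Since 9 ∣ 90, reducing mod 9 gives k ≡ 75 ≡ 3 (mod 9); since 10 ∣ 90, reducing mod 10 gives k ≡ 75 ≡ 5 (mod 10).

(⇐) Conversely, if k ≡ 3 (mod 9) and k ≡ 5 (mod 10), then by the Chinese remainder theorem k ≡ 75 (mod 90). This is exactly k ≡ 75 (mod 90).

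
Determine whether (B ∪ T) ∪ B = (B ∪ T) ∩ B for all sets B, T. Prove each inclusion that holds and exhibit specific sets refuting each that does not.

Only the reverse inclusion holds.

(⟹) This inclusion fails. Take B = ∅, T = {1}; then 1 ∈ (B ∪ T) ∪ B but 1 ∉ (B ∪ T) ∩ B.

(⟸) Let x ∈ (B ∪ T) ∩ B. Then either x ∈ B and x ∉ T; or x ∈ B ∩ T. In each case x ∈ (B ∪ T) ∪ B, so (B ∪ T) ∩ B ⊆ (B ∪ T) ∪ B.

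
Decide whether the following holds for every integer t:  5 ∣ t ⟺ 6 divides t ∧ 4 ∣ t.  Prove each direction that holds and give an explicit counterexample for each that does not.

[⇒] This fails: take t = 5. Certainly 5 ∣ 5, but 6 ∤ 5.

[⇐] This fails: take t = 12. Both 6 ∣ 12 and 4 ∣ 12, yet 12 is not a multiple of 5 (since 12 = 2·5 + 2), so 5 ∤ 12.

Neither implication holds.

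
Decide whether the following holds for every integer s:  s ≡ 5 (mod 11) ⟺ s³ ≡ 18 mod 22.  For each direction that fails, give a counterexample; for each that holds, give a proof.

Neither direction holds.

Forward direction. This fails: take s = 5. Then 5 ≡ 5 (mod 11), but 5³ = 125 ≡ 15 (mod 22), not 18.

Converse. This fails: take s = 6. Then 6³ = 216 ≡ 18 (mod 22), yet 6 ≡ 6 (mod 11), not 5.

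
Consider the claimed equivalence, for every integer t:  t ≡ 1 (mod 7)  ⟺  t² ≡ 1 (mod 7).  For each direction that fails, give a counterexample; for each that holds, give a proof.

[⇐] This fails: take t = 6. Then 6² = 36 ≡ 1 (mod 7), yet 6 ≡ 6 (mod 7), not 1.

[⇒] Suppose t ≡ 1 (mod 7). Write t = 7j + 1. Then (7j + 1)² = 49j² + 14j + 1 = 7(7j² + 2j) + 1, so t² ≡ 1 (mod 7).

Not equivalent: only (⇒) holds.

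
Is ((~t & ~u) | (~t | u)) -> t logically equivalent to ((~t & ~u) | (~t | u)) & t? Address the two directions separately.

Not equivalent: only (⇐) holds.

(→) This fails. Under u = F, t = T, the left side is true but the right side is false.

(←) Assume the antecedent. If u is true, the antecedent forces (u = T, t = T), and ((~t & ~u) | (~t | u)) -> t holds there. If u is false, the antecedent cannot hold. Either way ((~t & ~u) | (~t | u)) -> t holds.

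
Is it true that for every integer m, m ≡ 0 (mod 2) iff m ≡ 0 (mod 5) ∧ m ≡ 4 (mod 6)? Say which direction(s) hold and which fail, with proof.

Only the converse holds.

Forward direction. This fails: m = 0 gives 0 ≡ 0 (mod 2) but 0 ≡ 0 (mod 6), so the conjunction on the right does not hold.

Converse. If m ≡ 0 (mod 5) and m ≡ 4 (mod 6), then by the Chinese remainder theorem m ≡ 10 (mod 30). Since 10 ≡ 0 (mod 2) and 2 ∣ 30, we get m ≡ 0 (mod 2).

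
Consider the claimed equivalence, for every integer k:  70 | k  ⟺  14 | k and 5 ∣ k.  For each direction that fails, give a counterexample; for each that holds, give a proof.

Both implications hold.

(⇒) If 70 ∣ k, write k = 70q. Since 70 = 5·14, k = 14·(5q), so 14 ∣ k; and since 70 = 14·5, k = 5·(14q), so 5 ∣ k.

(⇐) Suppose 14 ∣ k and 5 ∣ k. Any common multiple of 14 and 5 is a multiple of their lcm; here gcd(14, 5) = 1, so lcm(14, 5) = 14·5 = 70, so 70 ∣ k.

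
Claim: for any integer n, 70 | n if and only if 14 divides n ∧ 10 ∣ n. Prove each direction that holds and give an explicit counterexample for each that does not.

Forward direction. If 70 ∣ n, write n = 70q. Since 70 = 5·14, n = 14·(5q), so 14 ∣ n; and since 70 = 7·10, n = 10·(7q), so 10 ∣ n.

Converse. Suppose 14 ∣ n and 10 ∣ n. Any common multiple of 14 and 10 is a multiple of their lcm; here lcm(14, 10) = 14·10/gcd(14, 10) = 140/2 = 70, so 70 ∣ n.

Both implications hold.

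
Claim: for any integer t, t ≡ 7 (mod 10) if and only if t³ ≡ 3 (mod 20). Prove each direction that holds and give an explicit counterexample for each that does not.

(⟹) This fails: take t = 17. Then 17 ≡ 7 (mod 10), but 17³ = 4913 ≡ 13 (mod 20), not 3.

(⟸) Conversely, the residues r modulo 20 with r³ ≡ 3 (mod 20) are exactly {7}, and each is ≡ 7 (mod 10).

Only the converse holds.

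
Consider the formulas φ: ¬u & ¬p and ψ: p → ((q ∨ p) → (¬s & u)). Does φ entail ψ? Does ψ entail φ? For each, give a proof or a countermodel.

(⇐) This fails. Under u = T, p = F, q = F, s = F, the left side is false but the right side is true.

(⇒) Assume the antecedent. If p is true, the antecedent cannot hold. If p is false, p → ((q ∨ p) → (¬s & u)) reduces to true regardless of the other variables. Either way p → ((q ∨ p) → (¬s & u)) holds.

The forward direction holds; the converse fails.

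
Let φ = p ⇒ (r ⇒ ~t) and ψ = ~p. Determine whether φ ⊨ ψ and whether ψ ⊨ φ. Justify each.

Only the reverse direction holds.

(⟹) This fails. Under p = T, r = F, t = F, the left side is true but the right side is false.

(⟸) Assume the antecedent. If p is true, the antecedent cannot hold. If p is false, p ⇒ (r ⇒ ~t) reduces to true regardless of the other variables. Either way p ⇒ (r ⇒ ~t) holds.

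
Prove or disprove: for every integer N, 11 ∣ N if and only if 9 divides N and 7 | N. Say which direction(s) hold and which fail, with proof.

Neither implication holds.

(⟹) This fails: take N = 11. Certainly 11 ∣ 11, but 9 ∤ 11.

(⟸) This fails: take N = 63. Both 9 ∣ 63 and 7 ∣ 63, yet 63 is not a multiple of 11 (since 63 = 5·11 + 8), so 11 ∤ 63.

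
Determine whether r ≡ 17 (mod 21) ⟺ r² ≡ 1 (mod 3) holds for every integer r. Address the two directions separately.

(⇐) This fails: take r = 1. Then 1² = 1 ≡ 1 (mod 3), yet 1 ≡ 1 (mod 21), not 17.

(⇒) Suppose r ≡ 17 (mod 21). Then r² ≡ 17² = 289 (mod 21), and since 3 ∣ 21, also r² ≡ 1 (mod 3).

The forward direction holds; the converse fails.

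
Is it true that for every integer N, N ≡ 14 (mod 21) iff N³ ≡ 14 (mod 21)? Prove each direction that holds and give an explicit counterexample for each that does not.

The biconditional holds.

(→) Suppose N ≡ 14 (mod 21). Write N = 21j + 14. Then (21j + 14)³ = 9261j³ + 18522j² + 12348j + 2744 = 21(441j³ + 882j² + 588j + 130) + 14, so N³ ≡ 14 (mod 21).

(←) Conversely, suppose N³ ≡ 14 (mod 21). The only residue r in {0, …, 20} with r³ ≡ 14 (mod 21) is r = 14, so N ≡ 14 (mod 21).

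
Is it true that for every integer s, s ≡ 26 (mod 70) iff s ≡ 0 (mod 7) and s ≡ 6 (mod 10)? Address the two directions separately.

(⇒) This fails: s = 26 gives 26 ≡ 26 (mod 70) but 26 ≡ 5 (mod 7), so the conjunction on the right does not hold.

(⇐) This fails: s = 56 satisfies both congruences on the right (56 ≡ 0 mod 7 and 56 ≡ 6 mod 10) yet 56 ≡ 56 (mod 70), not 26.

Neither direction holds.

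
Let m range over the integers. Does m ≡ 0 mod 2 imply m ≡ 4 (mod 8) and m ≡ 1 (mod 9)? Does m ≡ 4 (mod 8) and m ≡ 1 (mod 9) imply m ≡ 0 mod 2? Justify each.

(⇒) This fails: m = 0 gives 0 ≡ 0 (mod 2) but 0 ≡ 0 (mod 8), so the conjunction on the right does not hold.

(⇐) Conversely, if m ≡ 4 (mod 8) and m ≡ 1 (mod 9), then by the Chinese remainder theorem m ≡ 28 (mod 72). Since 28 ≡ 0 (mod 2) and 2 ∣ 72, we get m ≡ 0 (mod 2).

Only the converse holds.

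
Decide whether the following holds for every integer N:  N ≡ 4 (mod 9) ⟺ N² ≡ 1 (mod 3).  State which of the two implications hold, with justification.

[⇐] This fails: take N = 1. Then 1² = 1 ≡ 1 (mod 3), yet 1 ≡ 1 (mod 9), not 4.

[⇒] Suppose N ≡ 4 (mod 9). Then N² ≡ 4² = 16 (mod 9), and since 3 ∣ 9, also N² ≡ 1 (mod 3).

Only the forward implication holds.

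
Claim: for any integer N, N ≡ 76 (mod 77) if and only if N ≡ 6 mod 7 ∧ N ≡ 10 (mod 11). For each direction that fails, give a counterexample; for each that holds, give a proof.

(⇒) Suppose N ≡ 76 (mod 77); write N = 77j + 76. Since 7 ∣ 77, reducing mod 7 gives N ≡ 76 ≡ 6 (mod 7); since 11 ∣ 77, reducing mod 11 gives N ≡ 76 ≡ 10 (mod 11).

(⇐) Conversely, if N ≡ 6 (mod 7) and N ≡ 10 (mod 11), then by the Chinese remainder theorem N ≡ 76 (mod 77). This is exactly N ≡ 76 (mod 77).

Both implications hold.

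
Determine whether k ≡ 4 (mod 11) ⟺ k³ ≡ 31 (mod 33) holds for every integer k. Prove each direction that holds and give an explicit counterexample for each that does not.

Only the converse holds.

[⇒] This fails: take k = 15. Then 15 ≡ 4 (mod 11), but 15³ = 3375 ≡ 9 (mod 33), not 31.

[⇐] Conversely, the residues r modulo 33 with r³ ≡ 31 (mod 33) are exactly {4}, and each is ≡ 4 (mod 11).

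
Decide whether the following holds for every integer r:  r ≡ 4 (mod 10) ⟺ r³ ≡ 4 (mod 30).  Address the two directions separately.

Only the reverse direction holds.

(⟹) This fails: take r = 14. Then 14 ≡ 4 (mod 10), but 14³ = 2744 ≡ 14 (mod 30), not 4.

(⟸) Conversely, the residues r modulo 30 with r³ ≡ 4 (mod 30) are exactly {4}, and each is ≡ 4 (mod 10).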